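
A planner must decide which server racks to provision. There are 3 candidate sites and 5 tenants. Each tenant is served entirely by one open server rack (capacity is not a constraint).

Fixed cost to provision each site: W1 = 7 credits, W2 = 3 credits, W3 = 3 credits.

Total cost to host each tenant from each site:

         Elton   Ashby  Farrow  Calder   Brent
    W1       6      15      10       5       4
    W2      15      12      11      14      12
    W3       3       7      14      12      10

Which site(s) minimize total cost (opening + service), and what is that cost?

For any fixed open set, each tenant goes to its cheapest open site; total = fixed + service.
{W1, W3}: Elton→W3 3, Ashby→W3 7, Farrow→W1 10, Calder→W1 5, Brent→W1 4. Service 29; fixed 10; total 39.
{W1, W2, W3}: Elton→W3 3, Ashby→W3 7, Farrow→W1 10, Calder→W1 5, Brent→W1 4. Service 29; fixed 13; total 42.
{W1}: Elton→W1 6, Ashby→W1 15, Farrow→W1 10, Calder→W1 5, Brent→W1 4. Service 40; fixed 7; total 47.
{W2}: service 64 + fixed 3 = 67
No other subset beats 39.

Open W1 and W3; minimum total cost 39.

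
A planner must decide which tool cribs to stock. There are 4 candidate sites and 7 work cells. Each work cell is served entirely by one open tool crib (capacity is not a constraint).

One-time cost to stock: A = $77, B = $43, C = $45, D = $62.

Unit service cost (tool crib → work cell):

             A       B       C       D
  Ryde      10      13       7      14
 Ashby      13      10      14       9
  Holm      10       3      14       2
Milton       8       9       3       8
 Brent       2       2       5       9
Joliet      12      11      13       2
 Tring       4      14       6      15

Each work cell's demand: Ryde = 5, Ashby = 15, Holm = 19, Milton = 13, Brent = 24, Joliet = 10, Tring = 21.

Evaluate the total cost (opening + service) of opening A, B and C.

Total cost: 688

Each work cell is assigned to its cheapest site among the open ones.
{A, B, C}: Ryde→C 7·5=35, Ashby→B 10·15=150, Holm→B 3·19=57, Milton→C 3·13=39, Brent→A 2·24=48, Joliet→B 11·10=110, Tring→A 4·21=84. Service 523; fixed 165; total 688.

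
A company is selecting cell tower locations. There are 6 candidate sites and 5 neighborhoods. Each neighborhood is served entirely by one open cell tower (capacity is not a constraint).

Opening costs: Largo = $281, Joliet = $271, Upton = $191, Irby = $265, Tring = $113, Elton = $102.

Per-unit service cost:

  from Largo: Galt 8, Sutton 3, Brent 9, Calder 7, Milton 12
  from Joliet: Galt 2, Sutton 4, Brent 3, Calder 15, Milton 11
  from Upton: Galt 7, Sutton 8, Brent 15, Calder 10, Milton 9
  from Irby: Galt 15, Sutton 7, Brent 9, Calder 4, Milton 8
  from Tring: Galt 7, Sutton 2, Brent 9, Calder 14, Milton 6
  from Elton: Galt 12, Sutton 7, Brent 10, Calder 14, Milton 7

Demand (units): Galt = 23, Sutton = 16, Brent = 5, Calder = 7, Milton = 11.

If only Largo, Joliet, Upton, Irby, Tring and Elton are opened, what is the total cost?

Total cost: 1410

Each neighborhood is assigned to its cheapest site among the open ones.
{Largo, Joliet, Upton, Irby, Tring, Elton}: Galt→Joliet 2·23=46, Sutton→Tring 2·16=32, Brent→Joliet 3·5=15, Calder→Irby 4·7=28, Milton→Tring 6·11=66. Service 187; fixed 1223; total 1410.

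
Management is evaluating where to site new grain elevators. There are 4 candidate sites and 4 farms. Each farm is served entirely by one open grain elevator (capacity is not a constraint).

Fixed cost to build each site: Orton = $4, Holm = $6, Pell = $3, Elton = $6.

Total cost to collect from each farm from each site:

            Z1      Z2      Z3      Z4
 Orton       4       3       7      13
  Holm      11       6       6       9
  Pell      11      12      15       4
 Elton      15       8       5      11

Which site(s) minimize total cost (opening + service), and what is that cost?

Open Orton and Pell; minimum total cost 25.

For any fixed open set, each farm goes to its cheapest open site; total = fixed + service.
{Orton, Pell}: Z1→Orton 4, Z2→Orton 3, Z3→Orton 7, Z4→Pell 4. Service 18; fixed 7; total 25.
{Orton, Pell, Elton}: Z1→Orton 4, Z2→Orton 3, Z3→Elton 5, Z4→Pell 4. Service 16; fixed 13; total 29.
{Orton, Holm, Pell}: Z1→Orton 4, Z2→Orton 3, Z3→Holm 6, Z4→Pell 4. Service 17; fixed 13; total 30.
{Orton, Holm, Pell, Elton}: Z1→Orton 4, Z2→Orton 3, Z3→Elton 5, Z4→Pell 4. Service 16; fixed 19; total 35.
(All 15 nonempty subsets were checked; Orton and Pell is lowest.)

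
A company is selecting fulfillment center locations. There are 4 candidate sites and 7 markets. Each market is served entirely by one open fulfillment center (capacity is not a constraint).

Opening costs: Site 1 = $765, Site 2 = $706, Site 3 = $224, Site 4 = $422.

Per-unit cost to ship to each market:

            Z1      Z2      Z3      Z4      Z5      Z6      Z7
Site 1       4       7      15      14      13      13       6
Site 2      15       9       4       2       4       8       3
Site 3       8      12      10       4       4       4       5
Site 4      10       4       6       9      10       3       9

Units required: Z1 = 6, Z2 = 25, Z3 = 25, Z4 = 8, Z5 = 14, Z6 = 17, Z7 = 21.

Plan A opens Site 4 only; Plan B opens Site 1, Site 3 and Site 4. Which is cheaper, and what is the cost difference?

Plan A is cheaper by 745.

Plan A: {Site 4}: Z1→Site 4 10·6=60, Z2→Site 4 4·25=100, Z3→Site 4 6·25=150, Z4→Site 4 9·8=72, Z5→Site 4 10·14=140, Z6→Site 4 3·17=51, Z7→Site 4 9·21=189. Service 762; fixed 422; total 1184.
Plan B: {Site 1, Site 3, Site 4}: Z1→Site 1 4·6=24, Z2→Site 4 4·25=100, Z3→Site 4 6·25=150, Z4→Site 3 4·8=32, Z5→Site 3 4·14=56, Z6→Site 4 3·17=51, Z7→Site 3 5·21=105. Service 518; fixed 1411; total 1929.
Difference: |1184 − 1929| = 745.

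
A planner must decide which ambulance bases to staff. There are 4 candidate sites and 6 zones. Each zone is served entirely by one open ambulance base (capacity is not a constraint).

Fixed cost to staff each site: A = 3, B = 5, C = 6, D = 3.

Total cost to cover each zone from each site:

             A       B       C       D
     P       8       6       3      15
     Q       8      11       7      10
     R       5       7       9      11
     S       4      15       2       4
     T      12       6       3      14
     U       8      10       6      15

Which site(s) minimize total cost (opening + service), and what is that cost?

For any fixed open set, each zone goes to its cheapest open site; total = fixed + service.
{A, C}: P→C 3, Q→C 7, R→A 5, S→C 2, T→C 3, U→C 6. Service 26; fixed 9; total 35.
{C}: P→C 3, Q→C 7, R→C 9, S→C 2, T→C 3, U→C 6. Service 30; fixed 6; total 36.
{A, C, D}: service 26 + fixed 12 = 38
{A, B, C, D}: service 26 + fixed 17 = 43
No other subset beats 35.

Open A and C; minimum total cost 35.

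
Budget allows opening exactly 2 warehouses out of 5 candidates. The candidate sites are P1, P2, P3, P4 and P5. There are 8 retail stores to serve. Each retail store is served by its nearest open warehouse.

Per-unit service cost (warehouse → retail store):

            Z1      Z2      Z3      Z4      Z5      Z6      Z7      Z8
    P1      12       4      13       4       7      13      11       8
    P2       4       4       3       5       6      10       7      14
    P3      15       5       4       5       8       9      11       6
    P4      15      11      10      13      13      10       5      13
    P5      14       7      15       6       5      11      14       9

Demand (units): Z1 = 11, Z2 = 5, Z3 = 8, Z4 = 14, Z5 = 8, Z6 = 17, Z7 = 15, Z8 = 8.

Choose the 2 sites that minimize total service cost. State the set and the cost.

Choose P2 and P3; total service cost 512.

With exactly 2 open, each retail store uses its cheapest among the chosen.
{P2, P3}: Z1→P2 4·11=44, Z2→P2 4·5=20, Z3→P2 3·8=24, Z4→P2 5·14=70, Z5→P2 6·8=48, Z6→P3 9·17=153, Z7→P2 7·15=105, Z8→P3 6·8=48. Service cost 512.
{P1, P2}: service cost 531
{P2, P5}: service cost 545
Among all 10 size-2 choices, {P2, P3} is lowest.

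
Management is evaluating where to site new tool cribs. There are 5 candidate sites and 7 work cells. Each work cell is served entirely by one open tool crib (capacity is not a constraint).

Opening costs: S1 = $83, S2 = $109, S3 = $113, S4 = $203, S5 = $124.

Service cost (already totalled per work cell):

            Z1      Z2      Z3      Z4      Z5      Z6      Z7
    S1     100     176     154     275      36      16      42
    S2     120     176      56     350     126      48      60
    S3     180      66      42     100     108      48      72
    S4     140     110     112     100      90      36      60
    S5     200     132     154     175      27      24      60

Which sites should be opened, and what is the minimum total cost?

Open S1 and S3; minimum total cost 598.

For any fixed open set, each work cell goes to its cheapest open site; total = fixed + service.
{S1, S3}: Z1→S1 100, Z2→S3 66, Z3→S3 42, Z4→S3 100, Z5→S1 36, Z6→S1 16, Z7→S1 42. Service 402; fixed 196; total 598.
{S1, S2, S3}: service 402 + fixed 305 = 707
{S1, S3, S5}: Z1→S1 100, Z2→S3 66, Z3→S3 42, Z4→S3 100, Z5→S5 27, Z6→S1 16, Z7→S1 42. Service 393; fixed 320; total 713.
{S1, S2, S3, S4, S5}: service 393 + fixed 632 = 1025
No other subset beats 598.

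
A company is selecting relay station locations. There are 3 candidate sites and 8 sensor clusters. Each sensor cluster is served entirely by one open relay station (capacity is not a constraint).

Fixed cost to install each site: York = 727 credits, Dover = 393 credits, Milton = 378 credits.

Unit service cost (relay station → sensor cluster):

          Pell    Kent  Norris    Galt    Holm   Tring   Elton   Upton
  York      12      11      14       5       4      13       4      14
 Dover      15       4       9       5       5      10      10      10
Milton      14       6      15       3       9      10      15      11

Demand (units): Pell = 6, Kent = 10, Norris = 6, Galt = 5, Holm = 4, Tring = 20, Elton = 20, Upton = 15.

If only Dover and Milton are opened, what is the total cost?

Total cost: 1534

Each sensor cluster is assigned to its cheapest site among the open ones.
{Dover, Milton}: Pell→Milton 14·6=84, Kent→Dover 4·10=40, Norris→Dover 9·6=54, Galt→Milton 3·5=15, Holm→Dover 5·4=20, Tring→Dover 10·20=200, Elton→Dover 10·20=200, Upton→Dover 10·15=150. Service 763; fixed 771; total 1534.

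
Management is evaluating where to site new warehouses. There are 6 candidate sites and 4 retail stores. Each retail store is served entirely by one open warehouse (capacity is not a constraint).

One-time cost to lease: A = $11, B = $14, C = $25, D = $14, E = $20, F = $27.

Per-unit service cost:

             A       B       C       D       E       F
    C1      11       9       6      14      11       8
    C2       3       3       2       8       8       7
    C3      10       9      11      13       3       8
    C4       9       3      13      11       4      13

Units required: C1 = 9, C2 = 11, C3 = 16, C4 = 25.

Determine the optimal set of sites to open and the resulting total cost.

For any fixed open set, each retail store goes to its cheapest open site; total = fixed + service.
{B, C, E}: C1→C 6·9=54, C2→C 2·11=22, C3→E 3·16=48, C4→B 3·25=75. Service 199; fixed 59; total 258.
{A, B, C, E}: service 199 + fixed 70 = 269
{C, E}: service 224 + fixed 45 = 269
{A, B, C, D, E, F}: service 199 + fixed 111 = 310
No other subset beats 258.

Open B, C and E; minimum total cost 258.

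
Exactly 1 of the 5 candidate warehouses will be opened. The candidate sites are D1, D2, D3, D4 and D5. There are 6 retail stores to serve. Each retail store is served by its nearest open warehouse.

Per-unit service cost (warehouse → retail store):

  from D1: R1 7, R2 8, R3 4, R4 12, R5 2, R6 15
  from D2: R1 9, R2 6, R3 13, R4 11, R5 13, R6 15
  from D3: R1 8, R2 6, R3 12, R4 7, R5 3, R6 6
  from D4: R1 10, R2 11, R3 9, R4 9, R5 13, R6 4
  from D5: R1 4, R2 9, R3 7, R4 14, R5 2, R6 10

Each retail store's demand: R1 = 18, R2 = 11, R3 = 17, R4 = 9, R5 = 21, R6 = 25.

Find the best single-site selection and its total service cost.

Choose D3 only; total service cost 690.

With exactly 1 open, each retail store uses its cheapest among the chosen.
{D3}: R1→D3 8·18=144, R2→D3 6·11=66, R3→D3 12·17=204, R4→D3 7·9=63, R5→D3 3·21=63, R6→D3 6·25=150. Service cost 690.
{D5}: service cost 708
{D1}: service cost 807
Among all 5 size-1 choices, {D3} is lowest.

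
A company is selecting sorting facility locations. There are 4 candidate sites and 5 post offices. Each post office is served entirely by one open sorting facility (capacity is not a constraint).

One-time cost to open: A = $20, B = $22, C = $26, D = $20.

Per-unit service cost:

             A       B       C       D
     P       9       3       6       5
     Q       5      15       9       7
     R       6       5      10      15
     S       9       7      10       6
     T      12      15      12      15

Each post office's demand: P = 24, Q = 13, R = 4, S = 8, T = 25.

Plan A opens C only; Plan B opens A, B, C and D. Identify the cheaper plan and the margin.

Plan B is cheaper by 114.

Plan A: {C}: P→C 6·24=144, Q→C 9·13=117, R→C 10·4=40, S→C 10·8=80, T→C 12·25=300. Service 681; fixed 26; total 707.
Plan B: {A, B, C, D}: P→B 3·24=72, Q→A 5·13=65, R→B 5·4=20, S→D 6·8=48, T→A 12·25=300. Service 505; fixed 88; total 593.
Difference: |707 − 593| = 114.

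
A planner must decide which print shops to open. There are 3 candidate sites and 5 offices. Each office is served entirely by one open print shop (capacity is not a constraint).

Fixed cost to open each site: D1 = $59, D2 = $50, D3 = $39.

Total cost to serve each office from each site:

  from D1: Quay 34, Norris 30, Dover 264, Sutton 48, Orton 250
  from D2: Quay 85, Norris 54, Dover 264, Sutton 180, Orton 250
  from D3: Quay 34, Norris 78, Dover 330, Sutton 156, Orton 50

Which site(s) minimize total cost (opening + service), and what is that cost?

Open D1 and D3; minimum total cost 524.

For any fixed open set, each office goes to its cheapest open site; total = fixed + service.
{D1, D3}: Quay→D1 34, Norris→D1 30, Dover→D1 264, Sutton→D1 48, Orton→D3 50. Service 426; fixed 98; total 524.
{D1, D2, D3}: service 426 + fixed 148 = 574
{D2, D3}: service 558 + fixed 89 = 647
{D3}: service 648 + fixed 39 = 687
No other subset beats 524.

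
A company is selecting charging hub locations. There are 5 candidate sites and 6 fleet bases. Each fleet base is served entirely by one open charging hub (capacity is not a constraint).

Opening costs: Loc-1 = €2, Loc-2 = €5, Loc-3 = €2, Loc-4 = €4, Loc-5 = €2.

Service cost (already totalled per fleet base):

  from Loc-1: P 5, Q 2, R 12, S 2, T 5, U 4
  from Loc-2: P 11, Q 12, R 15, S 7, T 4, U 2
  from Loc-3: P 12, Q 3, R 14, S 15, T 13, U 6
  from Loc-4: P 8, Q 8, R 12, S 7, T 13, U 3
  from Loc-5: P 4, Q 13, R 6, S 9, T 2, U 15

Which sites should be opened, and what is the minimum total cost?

Open Loc-1 and Loc-5; minimum total cost 24.

For any fixed open set, each fleet base goes to its cheapest open site; total = fixed + service.
{Loc-1, Loc-5}: P→Loc-5 4, Q→Loc-1 2, R→Loc-5 6, S→Loc-1 2, T→Loc-5 2, U→Loc-1 4. Service 20; fixed 4; total 24.
{Loc-1, Loc-3, Loc-5}: P→Loc-5 4, Q→Loc-1 2, R→Loc-5 6, S→Loc-1 2, T→Loc-5 2, U→Loc-1 4. Service 20; fixed 6; total 26.
{Loc-1, Loc-2, Loc-5}: service 18 + fixed 9 = 27
{Loc-1, Loc-2, Loc-3, Loc-4, Loc-5}: P→Loc-5 4, Q→Loc-1 2, R→Loc-5 6, S→Loc-1 2, T→Loc-5 2, U→Loc-2 2. Service 18; fixed 15; total 33.
No other subset beats 24.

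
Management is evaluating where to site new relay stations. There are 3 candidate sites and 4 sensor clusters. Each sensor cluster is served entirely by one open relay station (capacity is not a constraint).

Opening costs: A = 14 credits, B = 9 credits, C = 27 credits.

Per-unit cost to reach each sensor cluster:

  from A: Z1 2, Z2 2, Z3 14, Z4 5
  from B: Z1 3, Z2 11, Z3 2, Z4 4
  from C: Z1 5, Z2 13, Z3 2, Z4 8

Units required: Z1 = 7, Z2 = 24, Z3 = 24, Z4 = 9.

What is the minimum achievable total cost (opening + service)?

For any fixed open set, each sensor cluster goes to its cheapest open site; total = fixed + service.
{A, B}: Z1→A 2·7=14, Z2→A 2·24=48, Z3→B 2·24=48, Z4→B 4·9=36. Service 146; fixed 23; total 169.
{A, B, C}: service 146 + fixed 50 = 196
{A, C}: Z1→A 2·7=14, Z2→A 2·24=48, Z3→C 2·24=48, Z4→A 5·9=45. Service 155; fixed 41; total 196.
{B}: service 369 + fixed 9 = 378
No other subset beats 169.

Minimum total cost: 169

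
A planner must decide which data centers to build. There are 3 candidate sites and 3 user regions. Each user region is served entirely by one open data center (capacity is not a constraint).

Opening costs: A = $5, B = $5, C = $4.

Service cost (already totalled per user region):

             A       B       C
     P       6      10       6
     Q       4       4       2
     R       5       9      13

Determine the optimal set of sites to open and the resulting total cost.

Open A only; minimum total cost 20.

For any fixed open set, each user region goes to its cheapest open site; total = fixed + service.
{A}: P→A 6, Q→A 4, R→A 5. Service 15; fixed 5; total 20.
{A, C}: service 13 + fixed 9 = 22
{A, B}: P→A 6, Q→A 4, R→A 5. Service 15; fixed 10; total 25.
{A, B, C}: service 13 + fixed 14 = 27
No other subset beats 20.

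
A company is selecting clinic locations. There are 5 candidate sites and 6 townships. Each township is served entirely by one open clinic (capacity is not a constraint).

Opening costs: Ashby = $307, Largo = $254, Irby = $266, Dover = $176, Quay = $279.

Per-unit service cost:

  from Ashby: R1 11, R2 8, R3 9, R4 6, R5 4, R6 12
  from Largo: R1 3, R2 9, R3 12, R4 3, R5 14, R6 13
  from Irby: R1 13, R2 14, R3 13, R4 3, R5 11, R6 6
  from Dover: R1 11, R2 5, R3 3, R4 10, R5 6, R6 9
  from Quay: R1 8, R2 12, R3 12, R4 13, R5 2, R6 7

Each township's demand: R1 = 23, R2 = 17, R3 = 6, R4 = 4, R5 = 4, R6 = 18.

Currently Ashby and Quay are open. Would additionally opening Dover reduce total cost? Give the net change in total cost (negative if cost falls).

No — net change +89 (cost rises by 89).

Current service cost with {Ashby, Quay}: 532.
Adding Dover: each township re-picks its cheapest; new service cost 445, saving 87.
Extra fixed cost: 176. Net change = 176 − 87 = 89.
(Totals: 1118 → 1207.)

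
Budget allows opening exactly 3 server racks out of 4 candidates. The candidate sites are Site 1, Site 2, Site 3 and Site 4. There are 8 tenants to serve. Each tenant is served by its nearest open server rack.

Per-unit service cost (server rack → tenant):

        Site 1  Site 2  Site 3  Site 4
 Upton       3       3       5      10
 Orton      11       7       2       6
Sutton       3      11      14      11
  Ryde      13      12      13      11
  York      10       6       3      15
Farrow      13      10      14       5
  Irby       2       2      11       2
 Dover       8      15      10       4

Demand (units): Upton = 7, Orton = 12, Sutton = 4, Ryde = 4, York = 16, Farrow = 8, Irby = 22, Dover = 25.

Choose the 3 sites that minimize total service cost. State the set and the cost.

Choose Site 1, Site 3 and Site 4; total service cost 333.

With exactly 3 open, each tenant uses its cheapest among the chosen.
{Site 1, Site 3, Site 4}: Upton→Site 1 3·7=21, Orton→Site 3 2·12=24, Sutton→Site 1 3·4=12, Ryde→Site 4 11·4=44, York→Site 3 3·16=48, Farrow→Site 4 5·8=40, Irby→Site 1 2·22=44, Dover→Site 4 4·25=100. Service cost 333.
{Site 2, Site 3, Site 4}: service cost 365
{Site 1, Site 2, Site 4}: service cost 429
Among all 4 size-3 choices, {Site 1, Site 3, Site 4} is lowest.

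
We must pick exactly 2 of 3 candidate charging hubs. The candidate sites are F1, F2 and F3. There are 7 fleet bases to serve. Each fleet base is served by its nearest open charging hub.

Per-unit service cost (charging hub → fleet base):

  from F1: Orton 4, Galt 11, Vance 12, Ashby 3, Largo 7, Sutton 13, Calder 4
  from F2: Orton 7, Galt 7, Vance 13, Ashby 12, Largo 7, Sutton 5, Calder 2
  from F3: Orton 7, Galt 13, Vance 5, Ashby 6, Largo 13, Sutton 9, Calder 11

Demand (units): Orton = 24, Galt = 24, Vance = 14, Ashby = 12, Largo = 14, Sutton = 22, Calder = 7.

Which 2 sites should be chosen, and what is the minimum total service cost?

With exactly 2 open, each fleet base uses its cheapest among the chosen.
{F1, F2}: Orton→F1 4·24=96, Galt→F2 7·24=168, Vance→F1 12·14=168, Ashby→F1 3·12=36, Largo→F1 7·14=98, Sutton→F2 5·22=110, Calder→F2 2·7=14. Service cost 690.
{F2, F3}: service cost 700
{F1, F3}: service cost 790
Among all 3 size-2 choices, {F1, F2} is lowest.

Choose F1 and F2; total service cost 690.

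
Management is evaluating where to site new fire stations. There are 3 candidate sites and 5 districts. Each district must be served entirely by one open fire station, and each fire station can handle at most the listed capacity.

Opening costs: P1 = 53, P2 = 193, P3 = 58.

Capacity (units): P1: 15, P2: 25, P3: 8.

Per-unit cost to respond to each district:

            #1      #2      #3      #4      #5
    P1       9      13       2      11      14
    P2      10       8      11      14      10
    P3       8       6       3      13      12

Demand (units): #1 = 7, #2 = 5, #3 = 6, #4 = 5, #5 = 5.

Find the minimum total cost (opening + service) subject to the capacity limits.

Open {P1, P2}: #1→P2 10·7=70, #2→P2 8·5=40, #3→P1 2·6=12, #4→P1 11·5=55, #5→P2 10·5=50.
Loads: P1 carries 11/15, P2 carries 17/25. Service 227; fixed 246; total 473.
Next best feasible plan costs 481.

Minimum total cost: 473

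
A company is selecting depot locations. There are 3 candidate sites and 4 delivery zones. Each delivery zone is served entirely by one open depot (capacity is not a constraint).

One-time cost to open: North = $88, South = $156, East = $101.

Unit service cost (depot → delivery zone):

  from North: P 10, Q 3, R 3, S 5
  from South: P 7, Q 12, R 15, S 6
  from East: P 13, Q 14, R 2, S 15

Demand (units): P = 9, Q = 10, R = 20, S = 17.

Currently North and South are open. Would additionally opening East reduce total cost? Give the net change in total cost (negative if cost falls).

No — net change +81 (cost rises by 81).

Current service cost with {North, South}: 238.
Adding East: each delivery zone re-picks its cheapest; new service cost 218, saving 20.
Extra fixed cost: 101. Net change = 101 − 20 = 81.
(Totals: 482 → 563.)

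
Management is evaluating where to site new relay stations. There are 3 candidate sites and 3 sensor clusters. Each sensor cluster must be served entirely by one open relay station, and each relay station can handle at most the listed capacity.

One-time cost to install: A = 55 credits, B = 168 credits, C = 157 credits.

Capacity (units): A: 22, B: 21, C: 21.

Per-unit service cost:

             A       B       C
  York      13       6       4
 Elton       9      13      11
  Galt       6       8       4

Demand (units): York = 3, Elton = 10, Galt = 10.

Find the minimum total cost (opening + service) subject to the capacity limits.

Open {A, C}: York→C 4·3=12, Elton→A 9·10=90, Galt→C 4·10=40.
Loads: A carries 10/22, C carries 13/21. Service 142; fixed 212; total 354.
Next best feasible plan costs 374.

Minimum total cost: 354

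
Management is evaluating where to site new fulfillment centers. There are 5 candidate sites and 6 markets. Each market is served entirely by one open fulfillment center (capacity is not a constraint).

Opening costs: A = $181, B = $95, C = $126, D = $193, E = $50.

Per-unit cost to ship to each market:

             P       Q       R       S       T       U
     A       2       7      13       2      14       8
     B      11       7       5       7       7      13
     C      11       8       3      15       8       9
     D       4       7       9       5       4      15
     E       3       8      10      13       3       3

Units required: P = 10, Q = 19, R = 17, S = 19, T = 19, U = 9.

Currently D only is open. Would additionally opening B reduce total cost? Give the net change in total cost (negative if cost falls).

Current service cost with {D}: 632.
Adding B: each market re-picks its cheapest; new service cost 546, saving 86.
Extra fixed cost: 95. Net change = 95 − 86 = 9.
(Totals: 825 → 834.)

No — net change +9 (cost rises by 9).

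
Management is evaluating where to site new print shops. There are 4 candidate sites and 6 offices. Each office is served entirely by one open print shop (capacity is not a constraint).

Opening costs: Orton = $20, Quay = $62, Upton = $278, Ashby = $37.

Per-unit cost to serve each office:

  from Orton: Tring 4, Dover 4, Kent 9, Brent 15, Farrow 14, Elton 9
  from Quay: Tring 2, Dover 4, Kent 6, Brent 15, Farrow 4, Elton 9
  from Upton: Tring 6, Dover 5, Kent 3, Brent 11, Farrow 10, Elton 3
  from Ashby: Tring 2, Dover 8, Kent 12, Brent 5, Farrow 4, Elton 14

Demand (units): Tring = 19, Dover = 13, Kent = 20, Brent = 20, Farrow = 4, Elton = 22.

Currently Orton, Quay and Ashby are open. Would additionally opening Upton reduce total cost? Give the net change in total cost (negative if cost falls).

No — net change +86 (cost rises by 86).

Current service cost with {Orton, Quay, Ashby}: 524.
Adding Upton: each office re-picks its cheapest; new service cost 332, saving 192.
Extra fixed cost: 278. Net change = 278 − 192 = 86.
(Totals: 643 → 729.)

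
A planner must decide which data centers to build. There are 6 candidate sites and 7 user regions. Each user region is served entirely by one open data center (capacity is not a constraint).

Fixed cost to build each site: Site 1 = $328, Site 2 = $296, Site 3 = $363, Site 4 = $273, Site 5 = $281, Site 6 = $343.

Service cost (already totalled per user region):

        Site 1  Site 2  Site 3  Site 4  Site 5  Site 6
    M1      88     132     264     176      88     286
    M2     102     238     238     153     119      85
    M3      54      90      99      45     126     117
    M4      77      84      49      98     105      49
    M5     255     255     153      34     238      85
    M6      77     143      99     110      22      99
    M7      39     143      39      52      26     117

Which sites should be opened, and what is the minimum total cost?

Open Site 4 only; minimum total cost 941.

For any fixed open set, each user region goes to its cheapest open site; total = fixed + service.
{Site 4}: M1→Site 4 176, M2→Site 4 153, M3→Site 4 45, M4→Site 4 98, M5→Site 4 34, M6→Site 4 110, M7→Site 4 52. Service 668; fixed 273; total 941.
{Site 4, Site 5}: M1→Site 5 88, M2→Site 5 119, M3→Site 4 45, M4→Site 4 98, M5→Site 4 34, M6→Site 5 22, M7→Site 5 26. Service 432; fixed 554; total 986.
{Site 5}: service 724 + fixed 281 = 1005
{Site 1, Site 2, Site 3, Site 4, Site 5, Site 6}: M1→Site 1 88, M2→Site 6 85, M3→Site 4 45, M4→Site 3 49, M5→Site 4 34, M6→Site 5 22, M7→Site 5 26. Service 349; fixed 1884; total 2233.
No other subset beats 941.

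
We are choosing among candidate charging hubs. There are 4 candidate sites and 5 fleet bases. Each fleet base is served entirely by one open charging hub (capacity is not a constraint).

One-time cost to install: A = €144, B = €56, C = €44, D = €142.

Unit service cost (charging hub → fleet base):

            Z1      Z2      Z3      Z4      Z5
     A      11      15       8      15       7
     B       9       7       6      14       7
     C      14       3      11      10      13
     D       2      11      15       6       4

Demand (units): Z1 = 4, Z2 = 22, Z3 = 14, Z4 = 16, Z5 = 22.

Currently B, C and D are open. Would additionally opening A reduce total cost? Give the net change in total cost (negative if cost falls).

Current service cost with {B, C, D}: 342.
Adding A: each fleet base re-picks its cheapest; new service cost 342, saving 0.
Extra fixed cost: 144. Net change = 144 − 0 = 144.
(Totals: 584 → 728.)

No — net change +144 (cost rises by 144).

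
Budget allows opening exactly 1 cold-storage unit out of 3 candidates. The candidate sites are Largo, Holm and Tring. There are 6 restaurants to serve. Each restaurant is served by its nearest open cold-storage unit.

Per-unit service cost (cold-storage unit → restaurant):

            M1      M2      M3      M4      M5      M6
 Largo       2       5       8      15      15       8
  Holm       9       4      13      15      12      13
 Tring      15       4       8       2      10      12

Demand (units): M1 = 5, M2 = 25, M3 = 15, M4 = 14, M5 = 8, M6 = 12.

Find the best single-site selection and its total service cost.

Choose Tring only; total service cost 547.

With exactly 1 open, each restaurant uses its cheapest among the chosen.
{Tring}: M1→Tring 15·5=75, M2→Tring 4·25=100, M3→Tring 8·15=120, M4→Tring 2·14=28, M5→Tring 10·8=80, M6→Tring 12·12=144. Service cost 547.
{Largo}: service cost 681
{Holm}: service cost 802
Among all 3 size-1 choices, {Tring} is lowest.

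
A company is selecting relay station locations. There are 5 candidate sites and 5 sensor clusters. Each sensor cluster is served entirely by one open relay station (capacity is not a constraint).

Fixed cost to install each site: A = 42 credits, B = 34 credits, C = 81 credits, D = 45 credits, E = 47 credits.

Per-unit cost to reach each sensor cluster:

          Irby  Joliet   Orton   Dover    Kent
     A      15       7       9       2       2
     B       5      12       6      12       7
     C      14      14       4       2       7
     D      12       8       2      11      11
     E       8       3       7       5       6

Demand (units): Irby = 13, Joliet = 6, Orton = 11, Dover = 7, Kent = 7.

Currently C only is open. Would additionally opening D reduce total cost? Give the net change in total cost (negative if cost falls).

Yes — net change −39 (cost falls by 39).

Current service cost with {C}: 373.
Adding D: each sensor cluster re-picks its cheapest; new service cost 289, saving 84.
Extra fixed cost: 45. Net change = 45 − 84 = -39.
(Totals: 454 → 415.)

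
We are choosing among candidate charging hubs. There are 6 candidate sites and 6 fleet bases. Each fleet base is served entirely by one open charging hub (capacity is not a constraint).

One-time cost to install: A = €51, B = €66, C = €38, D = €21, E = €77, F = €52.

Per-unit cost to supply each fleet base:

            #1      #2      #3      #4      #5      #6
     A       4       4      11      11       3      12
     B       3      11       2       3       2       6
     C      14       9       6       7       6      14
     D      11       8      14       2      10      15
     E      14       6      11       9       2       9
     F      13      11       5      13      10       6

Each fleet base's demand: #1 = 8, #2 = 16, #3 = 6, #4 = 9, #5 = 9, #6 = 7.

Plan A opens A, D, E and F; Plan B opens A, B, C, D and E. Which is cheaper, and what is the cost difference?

Plan A: {A, D, E, F}: #1→A 4·8=32, #2→A 4·16=64, #3→F 5·6=30, #4→D 2·9=18, #5→E 2·9=18, #6→F 6·7=42. Service 204; fixed 201; total 405.
Plan B: {A, B, C, D, E}: #1→B 3·8=24, #2→A 4·16=64, #3→B 2·6=12, #4→D 2·9=18, #5→B 2·9=18, #6→B 6·7=42. Service 178; fixed 253; total 431.
Difference: |405 − 431| = 26.

Plan A is cheaper by 26.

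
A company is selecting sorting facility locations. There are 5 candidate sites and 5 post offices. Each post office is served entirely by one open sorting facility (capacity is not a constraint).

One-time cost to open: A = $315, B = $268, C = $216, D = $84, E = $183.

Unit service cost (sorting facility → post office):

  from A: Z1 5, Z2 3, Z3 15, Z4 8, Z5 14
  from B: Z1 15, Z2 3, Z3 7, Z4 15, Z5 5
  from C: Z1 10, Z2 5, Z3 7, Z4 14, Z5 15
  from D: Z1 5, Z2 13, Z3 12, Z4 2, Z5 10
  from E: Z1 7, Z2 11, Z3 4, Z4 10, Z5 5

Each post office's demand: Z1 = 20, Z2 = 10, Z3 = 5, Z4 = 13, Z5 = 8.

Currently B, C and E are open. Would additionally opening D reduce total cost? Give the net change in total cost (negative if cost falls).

Yes — net change −60 (cost falls by 60).

Current service cost with {B, C, E}: 360.
Adding D: each post office re-picks its cheapest; new service cost 216, saving 144.
Extra fixed cost: 84. Net change = 84 − 144 = -60.
(Totals: 1027 → 967.)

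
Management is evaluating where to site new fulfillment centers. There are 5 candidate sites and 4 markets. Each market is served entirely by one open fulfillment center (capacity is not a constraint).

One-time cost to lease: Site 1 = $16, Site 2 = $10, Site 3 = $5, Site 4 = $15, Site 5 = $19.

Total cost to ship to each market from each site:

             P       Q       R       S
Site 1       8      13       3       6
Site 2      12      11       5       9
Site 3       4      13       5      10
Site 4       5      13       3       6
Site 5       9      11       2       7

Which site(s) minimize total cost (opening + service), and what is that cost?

Open Site 3 only; minimum total cost 37.

For any fixed open set, each market goes to its cheapest open site; total = fixed + service.
{Site 3}: P→Site 3 4, Q→Site 3 13, R→Site 3 5, S→Site 3 10. Service 32; fixed 5; total 37.
{Site 4}: P→Site 4 5, Q→Site 4 13, R→Site 4 3, S→Site 4 6. Service 27; fixed 15; total 42.
{Site 2, Site 3}: P→Site 3 4, Q→Site 2 11, R→Site 2 5, S→Site 2 9. Service 29; fixed 15; total 44.
{Site 1, Site 2, Site 3, Site 4, Site 5}: P→Site 3 4, Q→Site 2 11, R→Site 5 2, S→Site 1 6. Service 23; fixed 65; total 88.
No other subset beats 37.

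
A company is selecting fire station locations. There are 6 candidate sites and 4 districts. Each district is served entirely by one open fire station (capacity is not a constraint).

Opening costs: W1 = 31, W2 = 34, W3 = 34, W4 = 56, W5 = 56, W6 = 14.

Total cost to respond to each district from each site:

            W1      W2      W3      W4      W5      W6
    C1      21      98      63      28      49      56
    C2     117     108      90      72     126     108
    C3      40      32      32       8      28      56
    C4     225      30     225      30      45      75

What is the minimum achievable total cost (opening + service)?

Minimum total cost: 194

For any fixed open set, each district goes to its cheapest open site; total = fixed + service.
{W4}: C1→W4 28, C2→W4 72, C3→W4 8, C4→W4 30. Service 138; fixed 56; total 194.
{W4, W6}: C1→W4 28, C2→W4 72, C3→W4 8, C4→W4 30. Service 138; fixed 70; total 208.
{W1, W4}: C1→W1 21, C2→W4 72, C3→W4 8, C4→W4 30. Service 131; fixed 87; total 218.
{W1, W2, W3, W4, W5, W6}: C1→W1 21, C2→W4 72, C3→W4 8, C4→W2 30. Service 131; fixed 225; total 356.
No other subset beats 194.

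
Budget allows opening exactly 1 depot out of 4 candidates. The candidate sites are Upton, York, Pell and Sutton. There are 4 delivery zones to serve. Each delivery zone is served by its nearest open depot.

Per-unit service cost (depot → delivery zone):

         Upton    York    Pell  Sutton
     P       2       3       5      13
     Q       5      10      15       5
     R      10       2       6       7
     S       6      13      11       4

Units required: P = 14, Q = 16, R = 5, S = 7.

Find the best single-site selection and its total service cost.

With exactly 1 open, each delivery zone uses its cheapest among the chosen.
{Upton}: P→Upton 2·14=28, Q→Upton 5·16=80, R→Upton 10·5=50, S→Upton 6·7=42. Service cost 200.
{York}: service cost 303
{Sutton}: service cost 325
Among all 4 size-1 choices, {Upton} is lowest.

Choose Upton only; total service cost 200.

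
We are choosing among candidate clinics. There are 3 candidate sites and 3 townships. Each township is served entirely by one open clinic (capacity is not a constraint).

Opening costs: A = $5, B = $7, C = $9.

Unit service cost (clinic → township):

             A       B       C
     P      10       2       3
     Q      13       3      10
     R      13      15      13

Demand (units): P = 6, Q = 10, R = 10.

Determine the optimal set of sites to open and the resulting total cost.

For any fixed open set, each township goes to its cheapest open site; total = fixed + service.
{A, B}: P→B 2·6=12, Q→B 3·10=30, R→A 13·10=130. Service 172; fixed 12; total 184.
{B, C}: service 172 + fixed 16 = 188
{A, B, C}: P→B 2·6=12, Q→B 3·10=30, R→A 13·10=130. Service 172; fixed 21; total 193.
{A}: P→A 10·6=60, Q→A 13·10=130, R→A 13·10=130. Service 320; fixed 5; total 325.
No other subset beats 184.

Open A and B; minimum total cost 184.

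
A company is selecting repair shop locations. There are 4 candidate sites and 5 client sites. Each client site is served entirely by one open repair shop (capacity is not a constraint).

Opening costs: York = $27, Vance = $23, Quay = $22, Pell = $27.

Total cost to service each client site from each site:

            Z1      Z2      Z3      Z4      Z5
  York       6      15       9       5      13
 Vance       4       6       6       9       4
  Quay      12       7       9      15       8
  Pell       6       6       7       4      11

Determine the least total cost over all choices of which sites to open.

For any fixed open set, each client site goes to its cheapest open site; total = fixed + service.
{Vance}: Z1→Vance 4, Z2→Vance 6, Z3→Vance 6, Z4→Vance 9, Z5→Vance 4. Service 29; fixed 23; total 52.
{Pell}: Z1→Pell 6, Z2→Pell 6, Z3→Pell 7, Z4→Pell 4, Z5→Pell 11. Service 34; fixed 27; total 61.
{Quay}: service 51 + fixed 22 = 73
{York, Vance, Quay, Pell}: service 24 + fixed 99 = 123
(All 15 nonempty subsets were checked; Vance only is lowest.)

Minimum total cost: 52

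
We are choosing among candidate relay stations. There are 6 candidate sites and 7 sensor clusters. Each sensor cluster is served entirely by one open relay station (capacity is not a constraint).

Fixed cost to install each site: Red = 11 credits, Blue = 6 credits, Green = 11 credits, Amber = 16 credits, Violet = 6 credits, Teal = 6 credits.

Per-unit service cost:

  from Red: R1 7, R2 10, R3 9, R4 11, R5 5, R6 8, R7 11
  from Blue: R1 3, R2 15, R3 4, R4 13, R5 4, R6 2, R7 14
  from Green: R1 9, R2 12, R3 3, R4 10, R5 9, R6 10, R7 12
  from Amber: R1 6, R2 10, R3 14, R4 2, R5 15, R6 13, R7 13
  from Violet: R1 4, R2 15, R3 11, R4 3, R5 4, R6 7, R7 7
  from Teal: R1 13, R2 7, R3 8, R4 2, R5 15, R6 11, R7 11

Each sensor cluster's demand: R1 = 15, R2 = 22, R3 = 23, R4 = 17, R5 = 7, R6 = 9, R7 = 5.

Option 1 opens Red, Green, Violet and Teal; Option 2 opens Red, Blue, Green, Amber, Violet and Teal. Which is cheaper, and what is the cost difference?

Option 2 is cheaper by 38.

Option 1: {Red, Green, Violet, Teal}: R1→Violet 4·15=60, R2→Teal 7·22=154, R3→Green 3·23=69, R4→Teal 2·17=34, R5→Violet 4·7=28, R6→Violet 7·9=63, R7→Violet 7·5=35. Service 443; fixed 34; total 477.
Option 2: {Red, Blue, Green, Amber, Violet, Teal}: R1→Blue 3·15=45, R2→Teal 7·22=154, R3→Green 3·23=69, R4→Amber 2·17=34, R5→Blue 4·7=28, R6→Blue 2·9=18, R7→Violet 7·5=35. Service 383; fixed 56; total 439.
Difference: |477 − 439| = 38.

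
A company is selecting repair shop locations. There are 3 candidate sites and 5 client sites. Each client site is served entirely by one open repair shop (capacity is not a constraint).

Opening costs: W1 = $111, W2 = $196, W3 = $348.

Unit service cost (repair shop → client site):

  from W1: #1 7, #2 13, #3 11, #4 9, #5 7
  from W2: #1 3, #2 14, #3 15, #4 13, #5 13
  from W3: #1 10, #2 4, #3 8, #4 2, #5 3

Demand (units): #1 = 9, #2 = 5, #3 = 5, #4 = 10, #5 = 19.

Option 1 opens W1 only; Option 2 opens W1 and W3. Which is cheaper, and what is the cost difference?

Option 1: {W1}: #1→W1 7·9=63, #2→W1 13·5=65, #3→W1 11·5=55, #4→W1 9·10=90, #5→W1 7·19=133. Service 406; fixed 111; total 517.
Option 2: {W1, W3}: #1→W1 7·9=63, #2→W3 4·5=20, #3→W3 8·5=40, #4→W3 2·10=20, #5→W3 3·19=57. Service 200; fixed 459; total 659.
Difference: |517 − 659| = 142.

Option 1 is cheaper by 142.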